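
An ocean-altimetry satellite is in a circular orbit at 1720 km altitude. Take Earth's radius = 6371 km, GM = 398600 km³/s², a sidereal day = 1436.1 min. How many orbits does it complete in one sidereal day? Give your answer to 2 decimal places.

Semi-major axis a = 6371 + 1720 = 8091 km. Period T = 2π√(a³/μ) = 2π√(8091³/398600) = 7242.9 s = 120.72 min.
Orbits per sidereal day = 86166 / 7242.9 = 11.897.

11.90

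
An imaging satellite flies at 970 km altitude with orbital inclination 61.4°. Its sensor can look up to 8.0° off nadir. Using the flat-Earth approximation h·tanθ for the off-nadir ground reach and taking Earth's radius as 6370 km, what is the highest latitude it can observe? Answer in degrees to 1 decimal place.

For a prograde orbit the ground track reaches latitude ±i = ±61.4°.
Sensor half-swath on the ground ≈ 970·tan(8.0°) = 136 km = 1.23° of latitude.
Maximum observable latitude ≈ 61.4 + 1.23 = 62.6°.

62.6°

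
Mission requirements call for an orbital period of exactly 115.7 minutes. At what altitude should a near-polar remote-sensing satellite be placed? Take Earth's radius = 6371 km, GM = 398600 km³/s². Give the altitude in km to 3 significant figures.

1490 km

T = 115.7 min = 6942.0 s.
From T = 2π√(a³/μ): a = (μ T²/4π²)^(1/3) = (398600 × 6942.0² / 4π²)^(1/3) = 7865 km.
Altitude h = a − R = 7865 − 6371 = 1494 km.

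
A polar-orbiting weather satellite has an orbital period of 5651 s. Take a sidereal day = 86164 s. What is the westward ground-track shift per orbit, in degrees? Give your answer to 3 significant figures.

23.6°

During one orbit Earth rotates (5651.0 / 86164) × 360° = 23.61°.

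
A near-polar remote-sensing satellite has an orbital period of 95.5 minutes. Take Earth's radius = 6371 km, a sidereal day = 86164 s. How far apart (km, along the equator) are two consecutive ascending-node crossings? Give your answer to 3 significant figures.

2660 km

T = 95.5 min = 5730.0 s.
During one orbit Earth rotates (5730.0 / 86164) × 360° = 23.94°.
At the equator that is 23.94° × (2π·6371/360) km/° = 23.94 × 111.2 = 2662 km.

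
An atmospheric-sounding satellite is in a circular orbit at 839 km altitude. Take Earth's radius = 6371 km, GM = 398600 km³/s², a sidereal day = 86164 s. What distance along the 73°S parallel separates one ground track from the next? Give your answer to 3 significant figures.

Semi-major axis a = 6371 + 839 = 7210 km. Period T = 2π√(a³/μ) = 2π√(7210³/398600) = 6092.8 s = 101.55 min.
Node shift per orbit = (6092.8/86164) × 360° = 25.46°.
Equatorial spacing = 25.46 × 111.2 km/° = 2831 km.
At 73° latitude, spacing = 2831 × cos(73°) = 828 km.

828 km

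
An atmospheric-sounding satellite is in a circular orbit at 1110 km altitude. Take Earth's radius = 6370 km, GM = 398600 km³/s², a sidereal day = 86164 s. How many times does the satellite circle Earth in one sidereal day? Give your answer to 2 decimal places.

13.38

Semi-major axis a = 6370 + 1110 = 7480 km. Period T = 2π√(a³/μ) = 2π√(7480³/398600) = 6438.2 s = 107.30 min.
Orbits per sidereal day = 86164 / 6438.2 = 13.383.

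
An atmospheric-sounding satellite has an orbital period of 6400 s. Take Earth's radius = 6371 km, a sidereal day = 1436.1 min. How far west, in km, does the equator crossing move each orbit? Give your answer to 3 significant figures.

2970 km

During one orbit Earth rotates (6400.0 / 86166) × 360° = 26.74°.
At the equator that is 26.74° × (2π·6371/360) km/° = 26.74 × 111.2 = 2973 km.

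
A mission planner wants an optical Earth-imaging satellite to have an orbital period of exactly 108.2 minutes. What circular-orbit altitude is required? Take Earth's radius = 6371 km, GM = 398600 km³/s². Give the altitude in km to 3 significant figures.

T = 108.2 min = 6492.0 s.
From T = 2π√(a³/μ): a = (μ T²/4π²)^(1/3) = (398600 × 6492.0² / 4π²)^(1/3) = 7522 km.
Altitude h = a − R = 7522 − 6371 = 1151 km.

1150 km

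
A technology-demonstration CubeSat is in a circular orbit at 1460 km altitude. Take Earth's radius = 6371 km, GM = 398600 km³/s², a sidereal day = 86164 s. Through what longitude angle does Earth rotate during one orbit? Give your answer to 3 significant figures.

28.8°

Semi-major axis a = 6371 + 1460 = 7831 km. Period T = 2π√(a³/μ) = 2π√(7831³/398600) = 6896.6 s = 114.94 min.
During one orbit Earth rotates (6896.6 / 86164) × 360° = 28.81°.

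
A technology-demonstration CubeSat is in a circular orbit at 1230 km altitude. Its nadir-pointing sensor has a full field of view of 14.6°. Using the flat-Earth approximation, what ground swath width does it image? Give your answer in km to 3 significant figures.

Half-angle = 14.6°/2 = 7.3°.
Swath width ≈ 2h·tan(θ/2) = 2 × 1230 × tan(7.3°) = 315.1 km.

315 km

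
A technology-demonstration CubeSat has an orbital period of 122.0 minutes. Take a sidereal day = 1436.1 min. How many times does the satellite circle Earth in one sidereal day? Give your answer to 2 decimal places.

11.77

T = 122.0 min = 7320.0 s.
Orbits per sidereal day = 86166 / 7320.0 = 11.771.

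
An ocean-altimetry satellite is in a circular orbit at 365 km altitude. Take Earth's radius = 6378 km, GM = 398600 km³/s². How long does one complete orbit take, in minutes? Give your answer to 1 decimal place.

Semi-major axis a = 6378 + 365 = 6743 km. Period T = 2π√(a³/μ) = 2π√(6743³/398600) = 5510.5 s = 91.84 min.

91.8 min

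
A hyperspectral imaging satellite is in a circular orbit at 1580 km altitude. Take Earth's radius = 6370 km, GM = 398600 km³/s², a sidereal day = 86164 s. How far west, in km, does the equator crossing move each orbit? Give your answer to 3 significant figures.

3280 km

Semi-major axis a = 6370 + 1580 = 7950 km. Period T = 2π√(a³/μ) = 2π√(7950³/398600) = 7054.4 s = 117.57 min.
During one orbit Earth rotates (7054.4 / 86164) × 360° = 29.47°.
At the equator that is 29.47° × (2π·6370/360) km/° = 29.47 × 111.2 = 3277 km.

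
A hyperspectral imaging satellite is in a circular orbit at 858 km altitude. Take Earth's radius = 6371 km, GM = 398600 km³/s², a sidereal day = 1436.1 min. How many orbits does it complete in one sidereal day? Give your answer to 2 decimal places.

14.09

Semi-major axis a = 6371 + 858 = 7229 km. Period T = 2π√(a³/μ) = 2π√(7229³/398600) = 6116.9 s = 101.95 min.
Orbits per sidereal day = 86166 / 6116.9 = 14.087.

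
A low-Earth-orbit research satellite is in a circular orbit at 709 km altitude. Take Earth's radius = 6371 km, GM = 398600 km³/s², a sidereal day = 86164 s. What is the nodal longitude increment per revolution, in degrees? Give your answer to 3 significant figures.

24.8°

Semi-major axis a = 6371 + 709 = 7080 km. Period T = 2π√(a³/μ) = 2π√(7080³/398600) = 5928.7 s = 98.81 min.
During one orbit Earth rotates (5928.7 / 86164) × 360° = 24.77°.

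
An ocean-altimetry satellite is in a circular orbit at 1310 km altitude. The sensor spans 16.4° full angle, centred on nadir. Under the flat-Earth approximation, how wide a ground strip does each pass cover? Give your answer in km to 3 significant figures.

378 km

Half-angle = 16.4°/2 = 8.2°.
Swath width ≈ 2h·tan(θ/2) = 2 × 1310 × tan(8.2°) = 377.5 km.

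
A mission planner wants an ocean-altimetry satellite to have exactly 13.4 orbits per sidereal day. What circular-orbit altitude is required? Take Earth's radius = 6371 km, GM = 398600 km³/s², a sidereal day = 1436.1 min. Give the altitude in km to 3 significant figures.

1100 km

Required period T = 86166 / 13.4 = 6430.3 s.
From T = 2π√(a³/μ): a = (μ T²/4π²)^(1/3) = (398600 × 6430.3² / 4π²)^(1/3) = 7474 km.
Altitude h = a − R = 7474 − 6371 = 1103 km.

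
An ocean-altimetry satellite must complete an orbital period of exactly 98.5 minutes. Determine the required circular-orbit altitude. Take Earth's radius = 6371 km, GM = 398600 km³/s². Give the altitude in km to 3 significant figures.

694 km

T = 98.5 min = 5910.0 s.
From T = 2π√(a³/μ): a = (μ T²/4π²)^(1/3) = (398600 × 5910.0² / 4π²)^(1/3) = 7065 km.
Altitude h = a − R = 7065 − 6371 = 694 km.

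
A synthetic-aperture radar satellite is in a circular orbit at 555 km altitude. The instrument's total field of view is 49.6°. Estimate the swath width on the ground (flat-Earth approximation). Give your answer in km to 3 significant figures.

513 km

Half-angle = 49.6°/2 = 24.8°.
Swath width ≈ 2h·tan(θ/2) = 2 × 555 × tan(24.8°) = 512.9 km.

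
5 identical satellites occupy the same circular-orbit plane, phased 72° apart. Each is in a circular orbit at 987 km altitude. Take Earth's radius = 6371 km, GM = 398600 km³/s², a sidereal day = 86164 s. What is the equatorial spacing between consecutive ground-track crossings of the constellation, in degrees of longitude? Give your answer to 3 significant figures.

5.25°

Semi-major axis a = 6371 + 987 = 7358 km. Period T = 2π√(a³/μ) = 2π√(7358³/398600) = 6281.3 s = 104.69 min.
Single-satellite node shift = (6281.3/86164) × 360° = 26.24°.
With 5 satellites evenly phased, successive equator crossings are 26.24/5 = 5.249° apart.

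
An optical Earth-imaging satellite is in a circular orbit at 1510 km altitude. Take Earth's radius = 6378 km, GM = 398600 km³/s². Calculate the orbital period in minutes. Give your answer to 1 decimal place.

Semi-major axis a = 6378 + 1510 = 7888 km. Period T = 2π√(a³/μ) = 2π√(7888³/398600) = 6972.1 s = 116.20 min.

116.2 min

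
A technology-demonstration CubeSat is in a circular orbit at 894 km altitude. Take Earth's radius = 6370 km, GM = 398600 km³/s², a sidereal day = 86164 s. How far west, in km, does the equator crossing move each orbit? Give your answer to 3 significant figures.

2860 km

Semi-major axis a = 6370 + 894 = 7264 km. Period T = 2π√(a³/μ) = 2π√(7264³/398600) = 6161.3 s = 102.69 min.
During one orbit Earth rotates (6161.3 / 86164) × 360° = 25.74°.
At the equator that is 25.74° × (2π·6370/360) km/° = 25.74 × 111.2 = 2862 km.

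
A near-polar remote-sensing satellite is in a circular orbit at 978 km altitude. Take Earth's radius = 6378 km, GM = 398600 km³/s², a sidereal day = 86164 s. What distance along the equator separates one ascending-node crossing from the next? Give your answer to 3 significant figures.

2920 km

Semi-major axis a = 6378 + 978 = 7356 km. Period T = 2π√(a³/μ) = 2π√(7356³/398600) = 6278.8 s = 104.65 min.
During one orbit Earth rotates (6278.8 / 86164) × 360° = 26.23°.
At the equator that is 26.23° × (2π·6378/360) km/° = 26.23 × 111.3 = 2920 km.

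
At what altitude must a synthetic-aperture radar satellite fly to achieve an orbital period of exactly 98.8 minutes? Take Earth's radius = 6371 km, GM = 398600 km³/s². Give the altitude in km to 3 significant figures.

T = 98.8 min = 5928.0 s.
From T = 2π√(a³/μ): a = (μ T²/4π²)^(1/3) = (398600 × 5928.0² / 4π²)^(1/3) = 7079 km.
Altitude h = a − R = 7079 − 6371 = 708 km.

708 km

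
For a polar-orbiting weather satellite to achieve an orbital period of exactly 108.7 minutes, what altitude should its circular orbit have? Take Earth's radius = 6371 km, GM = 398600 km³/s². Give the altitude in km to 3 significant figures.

T = 108.7 min = 6522.0 s.
From T = 2π√(a³/μ): a = (μ T²/4π²)^(1/3) = (398600 × 6522.0² / 4π²)^(1/3) = 7545 km.
Altitude h = a − R = 7545 − 6371 = 1174 km.

1170 km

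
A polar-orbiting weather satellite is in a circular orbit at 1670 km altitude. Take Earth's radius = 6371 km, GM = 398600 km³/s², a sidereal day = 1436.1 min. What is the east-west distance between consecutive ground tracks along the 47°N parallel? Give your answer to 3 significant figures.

2270 km

Semi-major axis a = 6371 + 1670 = 8041 km. Period T = 2π√(a³/μ) = 2π√(8041³/398600) = 7175.9 s = 119.60 min.
Node shift per orbit = (7175.9/86166) × 360° = 29.98°.
Equatorial spacing = 29.98 × 111.2 km/° = 3334 km.
At 47° latitude, spacing = 3334 × cos(47°) = 2274 km.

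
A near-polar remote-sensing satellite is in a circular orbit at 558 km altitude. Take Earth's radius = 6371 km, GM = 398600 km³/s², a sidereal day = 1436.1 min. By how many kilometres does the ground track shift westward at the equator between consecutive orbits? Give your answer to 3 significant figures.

2670 km

Semi-major axis a = 6371 + 558 = 6929 km. Period T = 2π√(a³/μ) = 2π√(6929³/398600) = 5740.1 s = 95.67 min.
During one orbit Earth rotates (5740.1 / 86166) × 360° = 23.98°.
At the equator that is 23.98° × (2π·6371/360) km/° = 23.98 × 111.2 = 2667 km.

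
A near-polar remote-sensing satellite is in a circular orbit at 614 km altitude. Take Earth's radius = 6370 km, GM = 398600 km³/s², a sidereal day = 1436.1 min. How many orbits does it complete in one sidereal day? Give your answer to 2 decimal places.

14.83

Semi-major axis a = 6370 + 614 = 6984 km. Period T = 2π√(a³/μ) = 2π√(6984³/398600) = 5808.5 s = 96.81 min.
Orbits per sidereal day = 86166 / 5808.5 = 14.834.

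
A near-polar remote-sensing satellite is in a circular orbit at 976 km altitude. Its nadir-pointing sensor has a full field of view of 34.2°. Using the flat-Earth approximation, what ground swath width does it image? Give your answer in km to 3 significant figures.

Half-angle = 34.2°/2 = 17.1°.
Swath width ≈ 2h·tan(θ/2) = 2 × 976 × tan(17.1°) = 600.5 km.

601 km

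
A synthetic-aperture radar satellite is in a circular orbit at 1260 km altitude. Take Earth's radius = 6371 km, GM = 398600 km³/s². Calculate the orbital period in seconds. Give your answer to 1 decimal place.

Semi-major axis a = 6371 + 1260 = 7631 km. Period T = 2π√(a³/μ) = 2π√(7631³/398600) = 6634.1 s = 110.57 min.

6634.1 seconds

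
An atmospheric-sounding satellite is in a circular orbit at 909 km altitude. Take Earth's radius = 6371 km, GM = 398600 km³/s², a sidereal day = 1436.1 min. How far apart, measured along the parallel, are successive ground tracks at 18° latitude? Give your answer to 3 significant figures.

2730 km

Semi-major axis a = 6371 + 909 = 7280 km. Period T = 2π√(a³/μ) = 2π√(7280³/398600) = 6181.7 s = 103.03 min.
Node shift per orbit = (6181.7/86166) × 360° = 25.83°.
Equatorial spacing = 25.83 × 111.2 km/° = 2872 km.
At 18° latitude, spacing = 2872 × cos(18°) = 2731 km.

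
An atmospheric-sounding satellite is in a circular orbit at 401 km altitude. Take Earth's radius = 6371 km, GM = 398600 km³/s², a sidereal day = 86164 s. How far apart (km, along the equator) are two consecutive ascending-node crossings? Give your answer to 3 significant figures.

2580 km

Semi-major axis a = 6371 + 401 = 6772 km. Period T = 2π√(a³/μ) = 2π√(6772³/398600) = 5546.1 s = 92.43 min.
During one orbit Earth rotates (5546.1 / 86164) × 360° = 23.17°.
At the equator that is 23.17° × (2π·6371/360) km/° = 23.17 × 111.2 = 2577 km.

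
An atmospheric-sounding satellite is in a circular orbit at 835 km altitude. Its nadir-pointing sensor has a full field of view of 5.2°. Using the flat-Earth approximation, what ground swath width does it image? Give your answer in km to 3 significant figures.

Half-angle = 5.2°/2 = 2.6°.
Swath width ≈ 2h·tan(θ/2) = 2 × 835 × tan(2.6°) = 75.8 km.

75.8 km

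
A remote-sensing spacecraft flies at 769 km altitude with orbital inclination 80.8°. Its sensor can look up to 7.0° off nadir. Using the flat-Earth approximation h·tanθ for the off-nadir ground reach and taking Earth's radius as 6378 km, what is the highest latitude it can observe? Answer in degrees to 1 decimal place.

81.6°

For a prograde orbit the ground track reaches latitude ±i = ±80.8°.
Sensor half-swath on the ground ≈ 769·tan(7.0°) = 94 km = 0.85° of latitude.
Maximum observable latitude ≈ 80.8 + 0.85 = 81.6°.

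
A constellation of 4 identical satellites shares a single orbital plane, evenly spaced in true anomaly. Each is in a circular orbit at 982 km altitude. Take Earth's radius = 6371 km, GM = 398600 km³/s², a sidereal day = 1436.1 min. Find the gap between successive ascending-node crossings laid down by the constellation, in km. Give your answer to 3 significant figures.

Semi-major axis a = 6371 + 982 = 7353 km. Period T = 2π√(a³/μ) = 2π√(7353³/398600) = 6274.9 s = 104.58 min.
Single-satellite node shift = (6274.9/86166) × 360° = 26.22°.
With 4 satellites evenly phased, successive equator crossings are 26.22/4 = 6.554° apart.
That is 6.554 × 111.2 = 729 km at the equator.

729 km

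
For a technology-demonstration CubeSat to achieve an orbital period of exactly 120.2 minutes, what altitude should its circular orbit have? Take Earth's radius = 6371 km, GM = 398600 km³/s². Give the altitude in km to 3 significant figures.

T = 120.2 min = 7212.0 s.
From T = 2π√(a³/μ): a = (μ T²/4π²)^(1/3) = (398600 × 7212.0² / 4π²)^(1/3) = 8068 km.
Altitude h = a − R = 8068 − 6371 = 1697 km.

1700 km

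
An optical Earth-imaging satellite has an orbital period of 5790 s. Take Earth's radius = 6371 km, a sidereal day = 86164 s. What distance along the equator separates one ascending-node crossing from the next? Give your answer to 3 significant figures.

2690 km

During one orbit Earth rotates (5790.0 / 86164) × 360° = 24.19°.
At the equator that is 24.19° × (2π·6371/360) km/° = 24.19 × 111.2 = 2690 km.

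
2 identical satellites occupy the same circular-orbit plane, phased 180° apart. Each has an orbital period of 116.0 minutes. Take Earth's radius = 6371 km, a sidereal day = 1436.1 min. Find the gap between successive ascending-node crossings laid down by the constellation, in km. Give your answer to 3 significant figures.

1620 km

T = 116.0 min = 6960.0 s.
Single-satellite node shift = (6960.0/86166) × 360° = 29.08°.
With 2 satellites evenly phased, successive equator crossings are 29.08/2 = 14.539° apart.
That is 14.539 × 111.2 = 1617 km at the equator.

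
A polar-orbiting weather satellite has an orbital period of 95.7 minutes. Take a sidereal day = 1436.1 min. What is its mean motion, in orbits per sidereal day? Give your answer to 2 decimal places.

15.01

T = 95.7 min = 5742.0 s.
Orbits per sidereal day = 86166 / 5742.0 = 15.006.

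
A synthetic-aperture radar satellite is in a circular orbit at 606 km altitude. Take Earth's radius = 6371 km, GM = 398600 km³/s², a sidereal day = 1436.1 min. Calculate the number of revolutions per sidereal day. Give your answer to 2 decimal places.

Semi-major axis a = 6371 + 606 = 6977 km. Period T = 2π√(a³/μ) = 2π√(6977³/398600) = 5799.8 s = 96.66 min.
Orbits per sidereal day = 86166 / 5799.8 = 14.857.

14.86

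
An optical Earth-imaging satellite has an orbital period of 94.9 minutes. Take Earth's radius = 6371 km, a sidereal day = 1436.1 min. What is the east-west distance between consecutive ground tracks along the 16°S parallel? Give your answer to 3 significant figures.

2540 km

T = 94.9 min = 5694.0 s.
Node shift per orbit = (5694.0/86166) × 360° = 23.79°.
Equatorial spacing = 23.79 × 111.2 km/° = 2645 km.
At 16° latitude, spacing = 2645 × cos(16°) = 2543 km.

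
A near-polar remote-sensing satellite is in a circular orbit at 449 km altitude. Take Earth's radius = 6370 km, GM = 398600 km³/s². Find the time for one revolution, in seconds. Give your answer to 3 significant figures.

Semi-major axis a = 6370 + 449 = 6819 km. Period T = 2π√(a³/μ) = 2π√(6819³/398600) = 5603.9 s = 93.40 min.

5600 seconds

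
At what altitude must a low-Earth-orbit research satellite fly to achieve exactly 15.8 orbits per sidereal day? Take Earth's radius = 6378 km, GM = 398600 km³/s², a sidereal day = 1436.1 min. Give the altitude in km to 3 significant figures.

Required period T = 86166 / 15.8 = 5453.5 s.
From T = 2π√(a³/μ): a = (μ T²/4π²)^(1/3) = (398600 × 5453.5² / 4π²)^(1/3) = 6696 km.
Altitude h = a − R = 6696 − 6378 = 318 km.

318 km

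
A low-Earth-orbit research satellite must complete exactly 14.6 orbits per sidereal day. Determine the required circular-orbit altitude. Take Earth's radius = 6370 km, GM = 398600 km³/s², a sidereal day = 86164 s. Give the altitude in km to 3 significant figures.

688 km

Required period T = 86164 / 14.6 = 5901.6 s.
From T = 2π√(a³/μ): a = (μ T²/4π²)^(1/3) = (398600 × 5901.6² / 4π²)^(1/3) = 7058 km.
Altitude h = a − R = 7058 − 6370 = 688 km.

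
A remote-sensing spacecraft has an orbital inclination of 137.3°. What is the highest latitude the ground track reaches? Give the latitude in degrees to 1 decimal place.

Retrograde orbit: the ground track reaches ±(180° − i) = ±(180 − 137.3) = ±42.7°.

42.7°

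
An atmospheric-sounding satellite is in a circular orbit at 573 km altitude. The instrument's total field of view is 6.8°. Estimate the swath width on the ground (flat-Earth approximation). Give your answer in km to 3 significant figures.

Half-angle = 6.8°/2 = 3.4°.
Swath width ≈ 2h·tan(θ/2) = 2 × 573 × tan(3.4°) = 68.1 km.

68.1 km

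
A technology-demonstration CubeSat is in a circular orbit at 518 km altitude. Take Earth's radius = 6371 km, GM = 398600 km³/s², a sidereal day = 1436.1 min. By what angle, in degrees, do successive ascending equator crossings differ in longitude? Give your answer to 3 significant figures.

Semi-major axis a = 6371 + 518 = 6889 km. Period T = 2π√(a³/μ) = 2π√(6889³/398600) = 5690.4 s = 94.84 min.
During one orbit Earth rotates (5690.4 / 86166) × 360° = 23.77°.

23.8°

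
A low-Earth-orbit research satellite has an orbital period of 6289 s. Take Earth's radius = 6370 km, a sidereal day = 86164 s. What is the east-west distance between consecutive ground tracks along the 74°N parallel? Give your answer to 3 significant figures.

Node shift per orbit = (6289.0/86164) × 360° = 26.28°.
Equatorial spacing = 26.28 × 111.2 km/° = 2921 km.
At 74° latitude, spacing = 2921 × cos(74°) = 805 km.

805 km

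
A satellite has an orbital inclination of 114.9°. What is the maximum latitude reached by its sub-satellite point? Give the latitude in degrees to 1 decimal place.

65.1°

Retrograde orbit: the ground track reaches ±(180° − i) = ±(180 − 114.9) = ±65.1°.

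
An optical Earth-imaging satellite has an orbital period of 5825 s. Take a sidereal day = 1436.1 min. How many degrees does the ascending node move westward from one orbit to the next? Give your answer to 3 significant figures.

During one orbit Earth rotates (5825.0 / 86166) × 360° = 24.34°.

24.3°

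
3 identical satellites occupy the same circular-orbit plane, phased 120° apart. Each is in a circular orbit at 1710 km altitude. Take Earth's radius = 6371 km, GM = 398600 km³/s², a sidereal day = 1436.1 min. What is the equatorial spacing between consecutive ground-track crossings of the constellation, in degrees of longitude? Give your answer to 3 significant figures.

Semi-major axis a = 6371 + 1710 = 8081 km. Period T = 2π√(a³/μ) = 2π√(8081³/398600) = 7229.5 s = 120.49 min.
Single-satellite node shift = (7229.5/86166) × 360° = 30.20°.
With 3 satellites evenly phased, successive equator crossings are 30.20/3 = 10.068° apart.

10.1°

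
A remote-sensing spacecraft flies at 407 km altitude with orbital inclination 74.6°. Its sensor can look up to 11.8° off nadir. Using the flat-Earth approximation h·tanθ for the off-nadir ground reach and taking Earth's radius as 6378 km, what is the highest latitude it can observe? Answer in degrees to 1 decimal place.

75.4°

For a prograde orbit the ground track reaches latitude ±i = ±74.6°.
Sensor half-swath on the ground ≈ 407·tan(11.8°) = 85 km = 0.76° of latitude.
Maximum observable latitude ≈ 74.6 + 0.76 = 75.4°.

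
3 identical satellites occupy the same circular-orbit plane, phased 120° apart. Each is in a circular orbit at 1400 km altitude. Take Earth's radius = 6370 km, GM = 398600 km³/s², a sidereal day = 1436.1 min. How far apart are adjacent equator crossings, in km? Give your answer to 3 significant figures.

1060 km

Semi-major axis a = 6370 + 1400 = 7770 km. Period T = 2π√(a³/μ) = 2π√(7770³/398600) = 6816.2 s = 113.60 min.
Single-satellite node shift = (6816.2/86166) × 360° = 28.48°.
With 3 satellites evenly phased, successive equator crossings are 28.48/3 = 9.493° apart.
That is 9.493 × 111.2 = 1055 km at the equator.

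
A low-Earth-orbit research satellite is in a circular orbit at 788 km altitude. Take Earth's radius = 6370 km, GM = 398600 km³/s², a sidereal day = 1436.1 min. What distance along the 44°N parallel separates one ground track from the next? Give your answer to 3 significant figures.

Semi-major axis a = 6370 + 788 = 7158 km. Period T = 2π√(a³/μ) = 2π√(7158³/398600) = 6027.0 s = 100.45 min.
Node shift per orbit = (6027.0/86166) × 360° = 25.18°.
Equatorial spacing = 25.18 × 111.2 km/° = 2800 km.
At 44° latitude, spacing = 2800 × cos(44°) = 2014 km.

2010 km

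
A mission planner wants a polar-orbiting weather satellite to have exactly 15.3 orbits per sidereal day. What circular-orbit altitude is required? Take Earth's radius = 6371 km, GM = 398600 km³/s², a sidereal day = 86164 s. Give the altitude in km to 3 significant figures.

Required period T = 86164 / 15.3 = 5631.6 s.
From T = 2π√(a³/μ): a = (μ T²/4π²)^(1/3) = (398600 × 5631.6² / 4π²)^(1/3) = 6841 km.
Altitude h = a − R = 6841 − 6371 = 470 km.

470 km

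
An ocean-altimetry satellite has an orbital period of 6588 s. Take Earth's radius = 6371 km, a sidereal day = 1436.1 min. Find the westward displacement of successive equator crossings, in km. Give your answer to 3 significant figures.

3060 km

During one orbit Earth rotates (6588.0 / 86166) × 360° = 27.52°.
At the equator that is 27.52° × (2π·6371/360) km/° = 27.52 × 111.2 = 3061 km.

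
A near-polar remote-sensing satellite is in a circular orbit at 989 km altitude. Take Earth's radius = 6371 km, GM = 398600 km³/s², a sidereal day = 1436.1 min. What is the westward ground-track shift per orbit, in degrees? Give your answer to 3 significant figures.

Semi-major axis a = 6371 + 989 = 7360 km. Period T = 2π√(a³/μ) = 2π√(7360³/398600) = 6283.9 s = 104.73 min.
During one orbit Earth rotates (6283.9 / 86166) × 360° = 26.25°.

26.3°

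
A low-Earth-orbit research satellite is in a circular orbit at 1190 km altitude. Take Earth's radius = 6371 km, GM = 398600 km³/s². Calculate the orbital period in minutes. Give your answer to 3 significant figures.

109 min

Semi-major axis a = 6371 + 1190 = 7561 km. Period T = 2π√(a³/μ) = 2π√(7561³/398600) = 6543.0 s = 109.05 min.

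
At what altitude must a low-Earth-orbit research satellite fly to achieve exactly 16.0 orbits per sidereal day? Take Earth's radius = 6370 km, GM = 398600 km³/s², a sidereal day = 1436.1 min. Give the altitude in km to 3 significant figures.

271 km

Required period T = 86166 / 16.0 = 5385.4 s.
From T = 2π√(a³/μ): a = (μ T²/4π²)^(1/3) = (398600 × 5385.4² / 4π²)^(1/3) = 6641 km.
Altitude h = a − R = 6641 − 6370 = 271 km.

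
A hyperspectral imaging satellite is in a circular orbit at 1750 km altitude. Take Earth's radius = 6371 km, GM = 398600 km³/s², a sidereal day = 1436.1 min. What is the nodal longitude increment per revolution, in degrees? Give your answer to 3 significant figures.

Semi-major axis a = 6371 + 1750 = 8121 km. Period T = 2π√(a³/μ) = 2π√(8121³/398600) = 7283.3 s = 121.39 min.
During one orbit Earth rotates (7283.3 / 86166) × 360° = 30.43°.

30.4°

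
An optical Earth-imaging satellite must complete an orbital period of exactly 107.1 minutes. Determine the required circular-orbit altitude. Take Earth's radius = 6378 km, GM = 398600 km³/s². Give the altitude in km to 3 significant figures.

1090 km

T = 107.1 min = 6426.0 s.
From T = 2π√(a³/μ): a = (μ T²/4π²)^(1/3) = (398600 × 6426.0² / 4π²)^(1/3) = 7471 km.
Altitude h = a − R = 7471 − 6378 = 1093 km.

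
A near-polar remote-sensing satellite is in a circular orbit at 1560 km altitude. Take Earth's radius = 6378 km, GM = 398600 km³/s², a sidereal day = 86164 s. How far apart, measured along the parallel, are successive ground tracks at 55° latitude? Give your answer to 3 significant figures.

Semi-major axis a = 6378 + 1560 = 7938 km. Period T = 2π√(a³/μ) = 2π√(7938³/398600) = 7038.5 s = 117.31 min.
Node shift per orbit = (7038.5/86164) × 360° = 29.41°.
Equatorial spacing = 29.41 × 111.3 km/° = 3274 km.
At 55° latitude, spacing = 3274 × cos(55°) = 1878 km.

1880 km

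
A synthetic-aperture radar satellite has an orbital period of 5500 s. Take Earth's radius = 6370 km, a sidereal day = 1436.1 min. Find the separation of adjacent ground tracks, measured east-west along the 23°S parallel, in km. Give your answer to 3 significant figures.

Node shift per orbit = (5500.0/86166) × 360° = 22.98°.
Equatorial spacing = 22.98 × 111.2 km/° = 2555 km.
At 23° latitude, spacing = 2555 × cos(23°) = 2352 km.

2350 km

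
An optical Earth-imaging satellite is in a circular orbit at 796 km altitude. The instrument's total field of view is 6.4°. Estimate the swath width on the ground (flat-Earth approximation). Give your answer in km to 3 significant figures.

89.0 km

Half-angle = 6.4°/2 = 3.2°.
Swath width ≈ 2h·tan(θ/2) = 2 × 796 × tan(3.2°) = 89.0 km.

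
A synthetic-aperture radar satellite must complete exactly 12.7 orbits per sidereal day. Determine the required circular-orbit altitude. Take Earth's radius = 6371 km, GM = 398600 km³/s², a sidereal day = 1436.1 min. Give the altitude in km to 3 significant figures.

1380 km

Required period T = 86166 / 12.7 = 6784.7 s.
From T = 2π√(a³/μ): a = (μ T²/4π²)^(1/3) = (398600 × 6784.7² / 4π²)^(1/3) = 7746 km.
Altitude h = a − R = 7746 − 6371 = 1375 km.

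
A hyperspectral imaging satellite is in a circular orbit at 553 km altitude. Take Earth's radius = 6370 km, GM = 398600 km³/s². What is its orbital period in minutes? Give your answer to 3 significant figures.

95.5 min

Semi-major axis a = 6370 + 553 = 6923 km. Period T = 2π√(a³/μ) = 2π√(6923³/398600) = 5732.6 s = 95.54 min.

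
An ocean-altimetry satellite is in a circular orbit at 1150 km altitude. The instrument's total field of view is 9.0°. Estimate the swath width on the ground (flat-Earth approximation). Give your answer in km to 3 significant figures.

Half-angle = 9.0°/2 = 4.5°.
Swath width ≈ 2h·tan(θ/2) = 2 × 1150 × tan(4.5°) = 181.0 km.

181 km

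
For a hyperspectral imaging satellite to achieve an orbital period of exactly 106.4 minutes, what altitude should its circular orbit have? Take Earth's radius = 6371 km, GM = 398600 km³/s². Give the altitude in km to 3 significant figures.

1070 km

T = 106.4 min = 6384.0 s.
From T = 2π√(a³/μ): a = (μ T²/4π²)^(1/3) = (398600 × 6384.0² / 4π²)^(1/3) = 7438 km.
Altitude h = a − R = 7438 − 6371 = 1067 km.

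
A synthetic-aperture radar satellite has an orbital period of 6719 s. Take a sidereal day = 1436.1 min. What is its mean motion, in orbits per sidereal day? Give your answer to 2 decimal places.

12.82

Orbits per sidereal day = 86166 / 6719.0 = 12.824.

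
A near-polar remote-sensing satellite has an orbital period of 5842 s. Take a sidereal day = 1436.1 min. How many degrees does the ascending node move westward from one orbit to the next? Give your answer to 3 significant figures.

During one orbit Earth rotates (5842.0 / 86166) × 360° = 24.41°.

24.4°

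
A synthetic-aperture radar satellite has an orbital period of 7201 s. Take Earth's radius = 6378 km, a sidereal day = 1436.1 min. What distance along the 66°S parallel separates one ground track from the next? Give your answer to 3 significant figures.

Node shift per orbit = (7201.0/86166) × 360° = 30.09°.
Equatorial spacing = 30.09 × 111.3 km/° = 3349 km.
At 66° latitude, spacing = 3349 × cos(66°) = 1362 km.

1360 km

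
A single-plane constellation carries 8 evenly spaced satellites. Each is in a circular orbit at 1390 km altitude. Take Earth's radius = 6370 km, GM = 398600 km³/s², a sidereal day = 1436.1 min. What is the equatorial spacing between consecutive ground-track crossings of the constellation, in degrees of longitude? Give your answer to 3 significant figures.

Semi-major axis a = 6370 + 1390 = 7760 km. Period T = 2π√(a³/μ) = 2π√(7760³/398600) = 6803.1 s = 113.38 min.
Single-satellite node shift = (6803.1/86166) × 360° = 28.42°.
With 8 satellites evenly phased, successive equator crossings are 28.42/8 = 3.553° apart.

3.55°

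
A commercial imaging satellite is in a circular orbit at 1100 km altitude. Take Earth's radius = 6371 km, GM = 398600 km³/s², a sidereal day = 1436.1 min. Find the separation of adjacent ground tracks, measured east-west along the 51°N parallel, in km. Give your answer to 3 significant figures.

Semi-major axis a = 6371 + 1100 = 7471 km. Period T = 2π√(a³/μ) = 2π√(7471³/398600) = 6426.6 s = 107.11 min.
Node shift per orbit = (6426.6/86166) × 360° = 26.85°.
Equatorial spacing = 26.85 × 111.2 km/° = 2986 km.
At 51° latitude, spacing = 2986 × cos(51°) = 1879 km.

1880 km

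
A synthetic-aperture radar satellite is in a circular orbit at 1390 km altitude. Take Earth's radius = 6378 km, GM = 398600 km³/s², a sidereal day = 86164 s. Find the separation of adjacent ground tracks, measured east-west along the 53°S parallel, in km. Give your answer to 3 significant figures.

1910 km

Semi-major axis a = 6378 + 1390 = 7768 km. Period T = 2π√(a³/μ) = 2π√(7768³/398600) = 6813.6 s = 113.56 min.
Node shift per orbit = (6813.6/86164) × 360° = 28.47°.
Equatorial spacing = 28.47 × 111.3 km/° = 3169 km.
At 53° latitude, spacing = 3169 × cos(53°) = 1907 km.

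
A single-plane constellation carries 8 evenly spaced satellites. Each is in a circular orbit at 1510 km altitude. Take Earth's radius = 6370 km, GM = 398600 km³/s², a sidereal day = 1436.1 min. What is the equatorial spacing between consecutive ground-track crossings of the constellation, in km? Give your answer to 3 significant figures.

Semi-major axis a = 6370 + 1510 = 7880 km. Period T = 2π√(a³/μ) = 2π√(7880³/398600) = 6961.5 s = 116.02 min.
Single-satellite node shift = (6961.5/86166) × 360° = 29.08°.
With 8 satellites evenly phased, successive equator crossings are 29.08/8 = 3.636° apart.
That is 3.636 × 111.2 = 404 km at the equator.

404 km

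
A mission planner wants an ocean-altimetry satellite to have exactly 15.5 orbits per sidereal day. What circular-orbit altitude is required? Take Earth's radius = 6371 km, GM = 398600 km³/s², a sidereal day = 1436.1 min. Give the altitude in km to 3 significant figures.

412 km

Required period T = 86166 / 15.5 = 5559.1 s.
From T = 2π√(a³/μ): a = (μ T²/4π²)^(1/3) = (398600 × 5559.1² / 4π²)^(1/3) = 6783 km.
Altitude h = a − R = 6783 − 6371 = 412 km.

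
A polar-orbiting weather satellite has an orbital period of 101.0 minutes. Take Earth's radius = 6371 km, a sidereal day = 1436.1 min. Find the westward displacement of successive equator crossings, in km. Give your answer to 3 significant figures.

T = 101.0 min = 6060.0 s.
During one orbit Earth rotates (6060.0 / 86166) × 360° = 25.32°.
At the equator that is 25.32° × (2π·6371/360) km/° = 25.32 × 111.2 = 2815 km.

2820 km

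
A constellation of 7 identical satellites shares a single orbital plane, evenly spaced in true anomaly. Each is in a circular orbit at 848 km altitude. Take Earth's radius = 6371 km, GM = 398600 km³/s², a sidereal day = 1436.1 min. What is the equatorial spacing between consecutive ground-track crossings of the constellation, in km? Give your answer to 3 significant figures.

405 km

Semi-major axis a = 6371 + 848 = 7219 km. Period T = 2π√(a³/μ) = 2π√(7219³/398600) = 6104.2 s = 101.74 min.
Single-satellite node shift = (6104.2/86166) × 360° = 25.50°.
With 7 satellites evenly phased, successive equator crossings are 25.50/7 = 3.643° apart.
That is 3.643 × 111.2 = 405 km at the equator.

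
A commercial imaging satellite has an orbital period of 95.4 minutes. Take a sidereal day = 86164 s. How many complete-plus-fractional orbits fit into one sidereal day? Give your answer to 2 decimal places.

T = 95.4 min = 5724.0 s.
Orbits per sidereal day = 86164 / 5724.0 = 15.053.

15.05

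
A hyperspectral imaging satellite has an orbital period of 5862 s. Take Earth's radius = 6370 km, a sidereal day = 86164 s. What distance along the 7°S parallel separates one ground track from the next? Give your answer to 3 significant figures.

Node shift per orbit = (5862.0/86164) × 360° = 24.49°.
Equatorial spacing = 24.49 × 111.2 km/° = 2723 km.
At 7° latitude, spacing = 2723 × cos(7°) = 2703 km.

2700 km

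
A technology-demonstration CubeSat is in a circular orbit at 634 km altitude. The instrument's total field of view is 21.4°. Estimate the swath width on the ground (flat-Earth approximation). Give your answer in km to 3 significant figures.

Half-angle = 21.4°/2 = 10.7°.
Swath width ≈ 2h·tan(θ/2) = 2 × 634 × tan(10.7°) = 239.6 km.

240 km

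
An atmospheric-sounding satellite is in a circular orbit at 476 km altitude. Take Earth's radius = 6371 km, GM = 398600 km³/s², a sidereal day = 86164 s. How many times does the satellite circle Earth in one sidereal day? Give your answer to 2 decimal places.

15.28

Semi-major axis a = 6371 + 476 = 6847 km. Period T = 2π√(a³/μ) = 2π√(6847³/398600) = 5638.5 s = 93.97 min.
Orbits per sidereal day = 86164 / 5638.5 = 15.281.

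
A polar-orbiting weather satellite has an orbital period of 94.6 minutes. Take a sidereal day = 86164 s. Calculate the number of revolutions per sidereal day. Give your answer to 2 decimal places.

T = 94.6 min = 5676.0 s.
Orbits per sidereal day = 86164 / 5676.0 = 15.180.

15.18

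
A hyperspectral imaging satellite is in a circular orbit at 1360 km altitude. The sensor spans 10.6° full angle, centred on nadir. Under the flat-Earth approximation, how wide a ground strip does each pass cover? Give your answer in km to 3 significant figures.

Half-angle = 10.6°/2 = 5.3°.
Swath width ≈ 2h·tan(θ/2) = 2 × 1360 × tan(5.3°) = 252.3 km.

252 km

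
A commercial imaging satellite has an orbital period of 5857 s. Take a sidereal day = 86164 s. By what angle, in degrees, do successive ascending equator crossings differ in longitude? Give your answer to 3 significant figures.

24.5°

During one orbit Earth rotates (5857.0 / 86164) × 360° = 24.47°.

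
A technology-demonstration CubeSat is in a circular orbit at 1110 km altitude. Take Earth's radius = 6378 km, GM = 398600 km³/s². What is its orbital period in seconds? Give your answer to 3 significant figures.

Semi-major axis a = 6378 + 1110 = 7488 km. Period T = 2π√(a³/μ) = 2π√(7488³/398600) = 6448.5 s = 107.48 min.

6450 seconds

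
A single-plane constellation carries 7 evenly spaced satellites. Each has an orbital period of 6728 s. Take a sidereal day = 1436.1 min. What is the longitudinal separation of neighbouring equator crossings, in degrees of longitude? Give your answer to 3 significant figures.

4.02°

Single-satellite node shift = (6728.0/86166) × 360° = 28.11°.
With 7 satellites evenly phased, successive equator crossings are 28.11/7 = 4.016° apart.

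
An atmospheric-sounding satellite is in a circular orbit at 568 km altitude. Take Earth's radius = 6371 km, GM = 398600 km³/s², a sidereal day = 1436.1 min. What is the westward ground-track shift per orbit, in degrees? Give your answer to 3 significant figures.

24.0°

Semi-major axis a = 6371 + 568 = 6939 km. Period T = 2π√(a³/μ) = 2π√(6939³/398600) = 5752.5 s = 95.87 min.
During one orbit Earth rotates (5752.5 / 86166) × 360° = 24.03°.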